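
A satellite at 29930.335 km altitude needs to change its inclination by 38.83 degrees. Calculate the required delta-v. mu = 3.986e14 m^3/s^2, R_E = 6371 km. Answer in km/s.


r = 36301.3350 km = 3.6301335e+07 m
V = sqrt(mu/r) = 3313.6554 m/s
di = 38.83 deg = 0.6777113 rad
dV = 2*V*sin(di/2) = 2*3313.6554*sin(0.3388557)
dV = 2202.9715 m/s = 2.2030 km/s

2.2030 km/s


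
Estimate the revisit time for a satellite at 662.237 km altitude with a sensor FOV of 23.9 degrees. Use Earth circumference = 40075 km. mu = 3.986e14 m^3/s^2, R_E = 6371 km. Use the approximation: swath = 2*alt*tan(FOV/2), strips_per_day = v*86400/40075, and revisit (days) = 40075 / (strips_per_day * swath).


swath = 2*662.237*tan(0.2085668) = 280.3178 km
v = sqrt(mu/r) = 7528.1978 m/s = 7.5282 km/s
strips/day = v*86400/40075 = 7.5282*86400/40075 = 16.2305
coverage/day = strips * swath = 16.2305 * 280.3178 = 4549.6914 km
revisit = 40075 / 4549.6914 = 8.8083 days

8.8083 days


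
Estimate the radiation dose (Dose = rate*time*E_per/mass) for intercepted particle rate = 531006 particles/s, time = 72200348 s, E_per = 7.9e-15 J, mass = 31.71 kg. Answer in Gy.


Total energy deposited = rate * time * E_per
  = 531006 * 72200348 * 7.9e-15 = 0.3028767 J
Dose = E_total / mass = 0.3028767 / 31.71
Dose = 0.009551456 Gy

0.0096 Gy


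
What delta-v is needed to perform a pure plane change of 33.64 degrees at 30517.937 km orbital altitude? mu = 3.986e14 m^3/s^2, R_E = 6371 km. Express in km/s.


r = 36888.9370 km = 3.6888937e+07 m
V = sqrt(mu/r) = 3287.1580 m/s
di = 33.64 deg = 0.5871288 rad
dV = 2*V*sin(di/2) = 2*3287.1580*sin(0.2935644)
dV = 1902.3832 m/s = 1.9024 km/s

1.9024 km/s


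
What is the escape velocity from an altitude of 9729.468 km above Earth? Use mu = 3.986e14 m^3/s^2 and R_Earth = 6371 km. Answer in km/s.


r = 6371.0 + 9729.468 = 16100.4680 km = 1.6100468e+07 m
v_esc = sqrt(2*mu/r) = sqrt(2*3.986e14 / 1.6100468e+07)
v_esc = 7036.6248 m/s = 7.0366 km/s

7.0366 km/s


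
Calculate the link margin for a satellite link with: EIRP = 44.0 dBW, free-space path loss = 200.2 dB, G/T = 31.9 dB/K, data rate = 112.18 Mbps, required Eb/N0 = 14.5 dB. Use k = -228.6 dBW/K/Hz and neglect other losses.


C/N0 = EIRP - FSPL + G/T - k = 44.0 - 200.2 + 31.9 - (-228.6)
C/N0 = 104.3000 dB-Hz
R_b = 112.18 Mbps = 1.1218e+08 bps -> 10*log10(R_b) = 80.4992 dB-Hz
Eb/N0 = C/N0 - 10*log10(R_b) = 104.3000 - 80.4992 = 23.8008 dB
Margin = Eb/N0 - Eb/N0_req = 23.8008 - 14.5 = 9.3008 dB (link closes)

9.3008 dB


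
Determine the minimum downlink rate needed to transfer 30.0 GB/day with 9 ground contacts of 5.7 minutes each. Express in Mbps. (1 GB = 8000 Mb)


total contact time = 9 * 5.7 * 60 = 3078.0000 s
data = 30.0 GB = 240000.0000 Mb
rate = 240000.0000 / 3078.0000 = 77.9727 Mbps

77.9727 Mbps


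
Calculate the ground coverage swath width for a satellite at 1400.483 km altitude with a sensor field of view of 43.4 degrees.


FOV = 43.4 deg = 0.7574729 rad
swath = 2 * alt * tan(FOV/2) = 2 * 1400.483 * tan(0.3787364)
swath = 2 * 1400.483 * 0.3979483
swath = 1114.6397 km

1114.6397 km


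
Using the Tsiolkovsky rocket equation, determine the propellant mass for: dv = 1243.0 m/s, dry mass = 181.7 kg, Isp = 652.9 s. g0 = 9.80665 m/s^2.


ve = Isp * g0 = 652.9 * 9.80665 = 6402.761785 m/s
mass ratio = exp(dv/ve) = exp(1243.0/6402.761785) = 1.21426017
m_prop = m_dry * (mr - 1) = 181.7 * (1.21426017 - 1)
m_prop = 38.9311 kg

38.9311 kg


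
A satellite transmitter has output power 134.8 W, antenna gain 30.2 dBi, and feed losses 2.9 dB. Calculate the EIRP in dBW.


Pt = 134.8 W = 21.2969 dBW
EIRP = Pt_dBW + Gt - losses = 21.2969 + 30.2 - 2.9 = 48.5969 dBW

48.5969 dBW


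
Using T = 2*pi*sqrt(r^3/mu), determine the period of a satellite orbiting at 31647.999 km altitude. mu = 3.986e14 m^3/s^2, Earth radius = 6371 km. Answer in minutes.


r = 38018.9990 km = 3.8018999e+07 m
T = 2*pi*sqrt(r^3/mu) = 2*pi*sqrt(5.4954345e+22 / 3.986e14)
T = 73775.5131 s = 1229.5919 min

1229.5919 minutes


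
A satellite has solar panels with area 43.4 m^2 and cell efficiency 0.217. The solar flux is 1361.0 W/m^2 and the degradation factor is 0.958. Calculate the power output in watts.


P = area * eta * S * degradation
P = 43.4 * 0.217 * 1361.0 * 0.958
P = 12279.2855 W

12279.2855 W


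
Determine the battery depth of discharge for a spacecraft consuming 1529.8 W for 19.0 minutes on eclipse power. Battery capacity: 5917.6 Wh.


E_used = P * t / 60 = 1529.8 * 19.0 / 60 = 484.4367 Wh
DOD = E_used / E_total * 100 = 484.4367 / 5917.6 * 100
DOD = 8.1864 %

8.1864 %


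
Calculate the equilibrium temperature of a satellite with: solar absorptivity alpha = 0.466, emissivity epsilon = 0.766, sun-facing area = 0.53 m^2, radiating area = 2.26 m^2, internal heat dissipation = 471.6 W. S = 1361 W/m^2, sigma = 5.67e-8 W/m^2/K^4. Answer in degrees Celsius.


Numerator = alpha*S*A_sun + Q_int = 0.466*1361*0.53 + 471.6 = 807.7398 W
Denominator = eps*sigma*A_rad = 0.766*5.67e-8*2.26 = 9.8156772e-08 W/K^4
T^4 = 8.2290785e+09 K^4
T = 301.1881 K = 28.0381 C

28.0381 degrees Celsius


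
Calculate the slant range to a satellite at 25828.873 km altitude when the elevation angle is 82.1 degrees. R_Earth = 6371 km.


h = 25828.873 km, el = 82.1 deg
d = -R_E*sin(el) + sqrt((R_E*sin(el))^2 + 2*R_E*h + h^2)
d = -6371.0000*sin(1.4329) + sqrt((6371.0000*0.9905095)^2 + 2*6371.0000*25828.873 + 25828.873^2)
d = 25877.4285 km

25877.4285 km


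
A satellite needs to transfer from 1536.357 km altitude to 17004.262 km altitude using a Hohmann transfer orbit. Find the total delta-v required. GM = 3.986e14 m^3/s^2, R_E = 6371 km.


r1 = 7907.3570 km = 7.907357e+06 m
r2 = 23375.2620 km = 2.3375262e+07 m
dv1 = sqrt(mu/r1)*(sqrt(2*r2/(r1+r2)) - 1) = 1579.5870 m/s
dv2 = sqrt(mu/r2)*(1 - sqrt(2*r1/(r1+r2))) = 1193.3417 m/s
total dv = |dv1| + |dv2| = 1579.5870 + 1193.3417 = 2772.9287 m/s = 2.7729 km/s

2.7729 km/s


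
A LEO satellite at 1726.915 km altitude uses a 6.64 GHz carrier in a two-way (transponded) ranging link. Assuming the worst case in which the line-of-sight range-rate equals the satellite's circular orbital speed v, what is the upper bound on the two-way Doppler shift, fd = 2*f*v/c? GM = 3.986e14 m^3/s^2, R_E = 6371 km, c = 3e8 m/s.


r = 8.097915e+06 m
v = sqrt(mu/r) = 7015.8782 m/s (worst-case radial velocity)
f = 6.64 GHz = 6.64e+09 Hz
fd = 2*f*v/c = 2*6.64e+09*7015.8782/3.0e+08
fd = 310569.5413 Hz

310569.5413 Hz


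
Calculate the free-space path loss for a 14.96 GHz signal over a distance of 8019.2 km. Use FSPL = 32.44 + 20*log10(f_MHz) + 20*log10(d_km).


f = 14.96 GHz = 14960.0000 MHz
d = 8019.2 km
FSPL = 32.44 + 20*log10(14960.0000) + 20*log10(8019.2)
FSPL = 32.44 + 83.4986 + 78.0826
FSPL = 194.0213 dB

194.0213 dB


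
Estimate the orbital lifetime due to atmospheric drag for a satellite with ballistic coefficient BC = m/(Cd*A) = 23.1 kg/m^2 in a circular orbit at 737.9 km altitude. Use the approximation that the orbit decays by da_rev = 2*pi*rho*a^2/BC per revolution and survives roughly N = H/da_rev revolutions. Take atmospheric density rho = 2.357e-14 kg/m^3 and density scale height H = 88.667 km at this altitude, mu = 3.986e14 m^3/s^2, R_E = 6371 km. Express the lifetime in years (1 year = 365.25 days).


a = R_E + alt = 7108.9000 km = 7.1089e+06 m
da_rev = 2*pi*rho*a^2/BC = 2*pi*2.357e-14*(7.1089e+06)^2/23.1 = 0.323990504 m per revolution
N = H/da_rev = 88667.0000 m / 0.323990504 m = 273671.6013 revolutions
P = 2*pi*sqrt(a^3/mu) = 5965.0602 s
lifetime = N*P = 273671.6013 * 5965.0602 = 1.6324676e+09 s = 18894.3006 days
years = 18894.3006 / 365.25 = 51.7298 years

51.7298 years


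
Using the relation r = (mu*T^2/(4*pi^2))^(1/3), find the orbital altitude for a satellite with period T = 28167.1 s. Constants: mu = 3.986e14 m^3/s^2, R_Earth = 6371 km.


T = 28167.1 s
r = (mu*T^2/(4*pi^2))^(1/3) = (3.986e14 * 28167.1^2 / (4*pi^2))^(1/3)
r = 2.000878e+07 m = 20008.7800 km
alt = r - R_E = 20008.7800 - 6371 = 13637.7800 km

13637.7800 km


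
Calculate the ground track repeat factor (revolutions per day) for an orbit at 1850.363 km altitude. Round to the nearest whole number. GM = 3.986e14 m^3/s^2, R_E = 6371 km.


r = 8.221363e+06 m
T = 2*pi*sqrt(r^3/mu) = 7418.6854 s = 123.6448 min
revs/day = 1440 / 123.6448 = 11.6463
Rounded: 12 revolutions per day

12 revolutions per day


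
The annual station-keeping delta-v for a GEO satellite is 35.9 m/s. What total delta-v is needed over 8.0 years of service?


dV = rate * years = 35.9 * 8.0
dV = 287.2000 m/s

287.2000 m/s


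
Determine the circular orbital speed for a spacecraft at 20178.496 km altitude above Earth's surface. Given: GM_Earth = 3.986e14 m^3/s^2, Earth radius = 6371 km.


r = R_E + alt = 6371.0 + 20178.496 = 26549.4960 km = 2.6549496e+07 m
v = sqrt(mu/r) = sqrt(3.986e14 / 2.6549496e+07) = 3874.7216 m/s = 3.8747 km/s

3.8747 km/s


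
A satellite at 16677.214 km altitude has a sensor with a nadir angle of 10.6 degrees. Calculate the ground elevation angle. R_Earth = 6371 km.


r = R_E + alt = 23048.2140 km
Law of sines in the satellite / Earth-center / ground-point triangle:
  sin(nadir)/R_E = sin(90 + el)/r  =>  cos(el) = (r/R_E)*sin(nadir)
cos(el) = (23048.2140 / 6371.0000) * sin(10.6 deg) = 0.6654764
el = arccos(0.6654764) = 48.2811 deg
(Earth-central angle = 90 - nadir - el = 31.1189 deg)

48.2811 degrees


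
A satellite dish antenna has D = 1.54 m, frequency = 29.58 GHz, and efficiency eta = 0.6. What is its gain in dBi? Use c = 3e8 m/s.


lambda = c/f = 3e8 / 2.958e+10 = 0.01014199 m
G = eta*(pi*D/lambda)^2 = 0.6*(pi*1.54/0.01014199)^2
G = 136535.7145 (linear)
G = 10*log10(136535.7145) = 51.3525 dBi

51.3525 dBi


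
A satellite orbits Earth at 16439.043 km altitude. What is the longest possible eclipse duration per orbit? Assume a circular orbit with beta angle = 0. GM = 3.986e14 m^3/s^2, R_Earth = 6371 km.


r = 22810.0430 km
T = 571.4117 min
Eclipse fraction = arcsin(R_E/r)/pi = arcsin(6371.0000/22810.0430)/pi
= arcsin(0.2793068)/pi = 0.09010465
Eclipse duration = 0.09010465 * 571.4117 = 51.4868 min

51.4868 minutes


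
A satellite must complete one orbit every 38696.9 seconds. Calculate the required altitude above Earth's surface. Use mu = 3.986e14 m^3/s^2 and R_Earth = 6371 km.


T = 38696.9 s
r = (mu*T^2/(4*pi^2))^(1/3) = (3.986e14 * 38696.9^2 / (4*pi^2))^(1/3)
r = 2.4727296e+07 m = 24727.2965 km
alt = r - R_E = 24727.2965 - 6371 = 18356.2965 km

18356.2965 km


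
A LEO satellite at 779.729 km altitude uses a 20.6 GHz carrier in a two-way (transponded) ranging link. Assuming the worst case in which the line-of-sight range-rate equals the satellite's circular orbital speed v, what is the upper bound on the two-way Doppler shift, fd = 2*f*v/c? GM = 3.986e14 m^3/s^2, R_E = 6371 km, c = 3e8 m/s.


r = 7.150729e+06 m
v = sqrt(mu/r) = 7466.0946 m/s (worst-case radial velocity)
f = 20.6 GHz = 2.06e+10 Hz
fd = 2*f*v/c = 2*2.06e+10*7466.0946/3.0e+08
fd = 1.0253437e+06 Hz

1.0253e+06 Hz


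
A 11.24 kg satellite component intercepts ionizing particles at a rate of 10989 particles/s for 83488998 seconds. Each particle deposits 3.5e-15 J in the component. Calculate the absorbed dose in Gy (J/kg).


Total energy deposited = rate * time * E_per
  = 10989 * 83488998 * 3.5e-15 = 0.003211112 J
Dose = E_total / mass = 0.003211112 / 11.24
Dose = 2.8568613e-04 Gy

2.8569e-04 Gy


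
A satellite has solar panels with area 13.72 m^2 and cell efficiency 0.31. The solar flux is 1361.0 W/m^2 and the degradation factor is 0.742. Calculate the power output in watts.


P = area * eta * S * degradation
P = 13.72 * 0.31 * 1361.0 * 0.742
P = 4295.1451 W

4295.1451 W


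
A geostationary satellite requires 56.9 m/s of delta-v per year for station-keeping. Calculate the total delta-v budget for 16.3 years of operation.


dV = rate * years = 56.9 * 16.3
dV = 927.4700 m/s

927.4700 m/s


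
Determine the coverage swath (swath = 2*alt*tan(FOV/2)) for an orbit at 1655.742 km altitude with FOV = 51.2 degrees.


FOV = 51.2 deg = 0.8936086 rad
swath = 2 * alt * tan(FOV/2) = 2 * 1655.742 * tan(0.4468043)
swath = 2 * 1655.742 * 0.4791197
swath = 1586.5973 km

1586.5973 km


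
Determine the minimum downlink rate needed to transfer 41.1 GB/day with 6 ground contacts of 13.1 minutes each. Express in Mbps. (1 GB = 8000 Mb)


total contact time = 6 * 13.1 * 60 = 4716.0000 s
data = 41.1 GB = 328800.0000 Mb
rate = 328800.0000 / 4716.0000 = 69.7201 Mbps

69.7201 Mbps


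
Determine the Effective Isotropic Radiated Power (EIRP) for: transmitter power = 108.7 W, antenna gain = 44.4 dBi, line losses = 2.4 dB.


Pt = 108.7 W = 20.3623 dBW
EIRP = Pt_dBW + Gt - losses = 20.3623 + 44.4 - 2.4 = 62.3623 dBW

62.3623 dBW


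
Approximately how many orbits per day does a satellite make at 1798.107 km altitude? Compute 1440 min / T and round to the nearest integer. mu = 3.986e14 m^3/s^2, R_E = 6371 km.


r = 8.169107e+06 m
T = 2*pi*sqrt(r^3/mu) = 7348.0668 s = 122.4678 min
revs/day = 1440 / 122.4678 = 11.7582
Rounded: 12 revolutions per day

12 revolutions per day


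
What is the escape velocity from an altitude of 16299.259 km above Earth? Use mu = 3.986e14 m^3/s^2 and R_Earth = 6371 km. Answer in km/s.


r = 6371.0 + 16299.259 = 22670.2590 km = 2.2670259e+07 m
v_esc = sqrt(2*mu/r) = sqrt(2*3.986e14 / 2.2670259e+07)
v_esc = 5930.0097 m/s = 5.9300 km/s

5.9300 km/s


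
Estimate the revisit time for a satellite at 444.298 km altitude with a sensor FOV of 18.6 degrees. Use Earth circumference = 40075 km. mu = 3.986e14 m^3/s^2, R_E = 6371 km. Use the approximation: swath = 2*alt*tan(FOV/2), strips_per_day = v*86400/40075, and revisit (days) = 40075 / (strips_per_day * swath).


swath = 2*444.298*tan(0.1623156) = 145.5132 km
v = sqrt(mu/r) = 7647.6186 m/s = 7.6476 km/s
strips/day = v*86400/40075 = 7.6476*86400/40075 = 16.4879
coverage/day = strips * swath = 16.4879 * 145.5132 = 2399.2127 km
revisit = 40075 / 2399.2127 = 16.7034 days

16.7034 days


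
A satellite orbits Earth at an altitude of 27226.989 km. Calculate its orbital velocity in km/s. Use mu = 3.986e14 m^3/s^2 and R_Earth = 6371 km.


r = R_E + alt = 6371.0 + 27226.989 = 33597.9890 km = 3.3597989e+07 m
v = sqrt(mu/r) = sqrt(3.986e14 / 3.3597989e+07) = 3444.3875 m/s = 3.4444 km/s

3.4444 km/s


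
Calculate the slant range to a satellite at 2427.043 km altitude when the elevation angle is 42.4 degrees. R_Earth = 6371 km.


h = 2427.043 km, el = 42.4 deg
d = -R_E*sin(el) + sqrt((R_E*sin(el))^2 + 2*R_E*h + h^2)
d = -6371.0000*sin(0.7400196) + sqrt((6371.0000*0.6743024)^2 + 2*6371.0000*2427.043 + 2427.043^2)
d = 3138.4911 km

3138.4911 km


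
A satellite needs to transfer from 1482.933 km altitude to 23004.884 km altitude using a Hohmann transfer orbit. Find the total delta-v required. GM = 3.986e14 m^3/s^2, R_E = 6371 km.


r1 = 7853.9330 km = 7.853933e+06 m
r2 = 29375.8840 km = 2.9375884e+07 m
dv1 = sqrt(mu/r1)*(sqrt(2*r2/(r1+r2)) - 1) = 1825.3020 m/s
dv2 = sqrt(mu/r2)*(1 - sqrt(2*r1/(r1+r2))) = 1290.9167 m/s
total dv = |dv1| + |dv2| = 1825.3020 + 1290.9167 = 3116.2186 m/s = 3.1162 km/s

3.1162 km/s


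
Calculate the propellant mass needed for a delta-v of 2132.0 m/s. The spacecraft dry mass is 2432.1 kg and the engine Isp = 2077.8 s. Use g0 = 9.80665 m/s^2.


ve = Isp * g0 = 2077.8 * 9.80665 = 20376.257370 m/s
mass ratio = exp(dv/ve) = exp(2132.0/20376.257370) = 1.11030148
m_prop = m_dry * (mr - 1) = 2432.1 * (1.11030148 - 1)
m_prop = 268.2642 kg

268.2642 kg


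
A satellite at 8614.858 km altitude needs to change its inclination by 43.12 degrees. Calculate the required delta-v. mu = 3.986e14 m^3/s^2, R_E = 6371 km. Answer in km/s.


r = 14985.8580 km = 1.4985858e+07 m
V = sqrt(mu/r) = 5157.3647 m/s
di = 43.12 deg = 0.752586 rad
dV = 2*V*sin(di/2) = 2*5157.3647*sin(0.376293)
dV = 3790.4088 m/s = 3.7904 km/s

3.7904 km/s


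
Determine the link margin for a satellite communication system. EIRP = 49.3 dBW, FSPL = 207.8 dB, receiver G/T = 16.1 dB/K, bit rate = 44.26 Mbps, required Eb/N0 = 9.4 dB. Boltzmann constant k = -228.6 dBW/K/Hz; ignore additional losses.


C/N0 = EIRP - FSPL + G/T - k = 49.3 - 207.8 + 16.1 - (-228.6)
C/N0 = 86.2000 dB-Hz
R_b = 44.26 Mbps = 4.426e+07 bps -> 10*log10(R_b) = 76.4601 dB-Hz
Eb/N0 = C/N0 - 10*log10(R_b) = 86.2000 - 76.4601 = 9.7399 dB
Margin = Eb/N0 - Eb/N0_req = 9.7399 - 9.4 = 0.3398859 dB (link closes)

0.3399 dB


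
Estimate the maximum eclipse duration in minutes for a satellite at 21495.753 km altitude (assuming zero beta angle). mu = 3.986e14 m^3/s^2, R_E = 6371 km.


r = 27866.7530 km
T = 771.5952 min
Eclipse fraction = arcsin(R_E/r)/pi = arcsin(6371.0000/27866.7530)/pi
= arcsin(0.2286237)/pi = 0.07342254
Eclipse duration = 0.07342254 * 771.5952 = 56.6525 min

56.6525 minutes


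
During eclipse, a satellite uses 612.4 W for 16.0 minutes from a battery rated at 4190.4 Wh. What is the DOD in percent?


E_used = P * t / 60 = 612.4 * 16.0 / 60 = 163.3067 Wh
DOD = E_used / E_total * 100 = 163.3067 / 4190.4 * 100
DOD = 3.8972 %

3.8972 %


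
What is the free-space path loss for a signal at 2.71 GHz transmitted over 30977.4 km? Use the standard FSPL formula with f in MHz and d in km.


f = 2.71 GHz = 2710.0000 MHz
d = 30977.4 km
FSPL = 32.44 + 20*log10(2710.0000) + 20*log10(30977.4)
FSPL = 32.44 + 68.6594 + 89.8209
FSPL = 190.9203 dB

190.9203 dB


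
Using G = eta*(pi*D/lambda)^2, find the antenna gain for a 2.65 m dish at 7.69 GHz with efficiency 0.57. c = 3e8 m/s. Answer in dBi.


lambda = c/f = 3e8 / 7.69e+09 = 0.0390117 m
G = eta*(pi*D/lambda)^2 = 0.57*(pi*2.65/0.0390117)^2
G = 25958.3162 (linear)
G = 10*log10(25958.3162) = 44.1428 dBi

44.1428 dBi


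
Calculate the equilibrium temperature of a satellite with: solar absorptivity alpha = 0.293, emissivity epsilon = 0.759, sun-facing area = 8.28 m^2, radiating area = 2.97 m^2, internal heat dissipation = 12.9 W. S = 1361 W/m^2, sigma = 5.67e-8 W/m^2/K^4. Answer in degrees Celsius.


Numerator = alpha*S*A_sun + Q_int = 0.293*1361*8.28 + 12.9 = 3314.7404 W
Denominator = eps*sigma*A_rad = 0.759*5.67e-8*2.97 = 1.2781484e-07 W/K^4
T^4 = 2.5933925e+10 K^4
T = 401.2981 K = 128.1481 C

128.1481 degrees Celsius


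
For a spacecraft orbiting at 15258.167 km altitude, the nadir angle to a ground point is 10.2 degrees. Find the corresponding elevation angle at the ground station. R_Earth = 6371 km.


r = R_E + alt = 21629.1670 km
Law of sines in the satellite / Earth-center / ground-point triangle:
  sin(nadir)/R_E = sin(90 + el)/r  =>  cos(el) = (r/R_E)*sin(nadir)
cos(el) = (21629.1670 / 6371.0000) * sin(10.2 deg) = 0.6011922
el = arccos(0.6011922) = 53.0447 deg
(Earth-central angle = 90 - nadir - el = 26.7553 deg)

53.0447 degrees


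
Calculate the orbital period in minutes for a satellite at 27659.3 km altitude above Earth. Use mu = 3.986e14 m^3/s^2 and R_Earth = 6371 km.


r = 34030.3000 km = 3.40303e+07 m
T = 2*pi*sqrt(r^3/mu) = 2*pi*sqrt(3.9409174e+22 / 3.986e14)
T = 62475.5212 s = 1041.2587 min

1041.2587 minutes


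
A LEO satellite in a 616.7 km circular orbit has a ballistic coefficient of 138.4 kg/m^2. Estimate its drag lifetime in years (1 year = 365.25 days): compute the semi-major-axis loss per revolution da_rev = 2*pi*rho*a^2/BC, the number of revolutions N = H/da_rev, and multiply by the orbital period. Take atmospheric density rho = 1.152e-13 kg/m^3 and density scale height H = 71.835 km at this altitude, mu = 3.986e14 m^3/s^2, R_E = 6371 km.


a = R_E + alt = 6987.7000 km = 6.9877e+06 m
da_rev = 2*pi*rho*a^2/BC = 2*pi*1.152e-13*(6.9877e+06)^2/138.4 = 0.255366991 m per revolution
N = H/da_rev = 71835.0000 m / 0.255366991 m = 281301.0389 revolutions
P = 2*pi*sqrt(a^3/mu) = 5813.1643 s
lifetime = N*P = 281301.0389 * 5813.1643 = 1.6352492e+09 s = 18926.4949 days
years = 18926.4949 / 365.25 = 51.8179 years

51.8179 years


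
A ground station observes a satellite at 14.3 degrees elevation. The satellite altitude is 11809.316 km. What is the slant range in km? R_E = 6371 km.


h = 11809.316 km, el = 14.3 deg
d = -R_E*sin(el) + sqrt((R_E*sin(el))^2 + 2*R_E*h + h^2)
d = -6371.0000*sin(0.2495821) + sqrt((6371.0000*0.246999)^2 + 2*6371.0000*11809.316 + 11809.316^2)
d = 15526.3857 km

15526.3857 km


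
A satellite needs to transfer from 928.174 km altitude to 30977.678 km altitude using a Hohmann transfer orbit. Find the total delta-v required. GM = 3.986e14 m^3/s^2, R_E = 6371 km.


r1 = 7299.1740 km = 7.299174e+06 m
r2 = 37348.6780 km = 3.7348678e+07 m
dv1 = sqrt(mu/r1)*(sqrt(2*r2/(r1+r2)) - 1) = 2168.5914 m/s
dv2 = sqrt(mu/r2)*(1 - sqrt(2*r1/(r1+r2))) = 1398.8392 m/s
total dv = |dv1| + |dv2| = 2168.5914 + 1398.8392 = 3567.4306 m/s = 3.5674 km/s

3.5674 km/s


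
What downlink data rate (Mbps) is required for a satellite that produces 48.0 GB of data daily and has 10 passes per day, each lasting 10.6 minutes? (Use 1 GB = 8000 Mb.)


total contact time = 10 * 10.6 * 60 = 6360.0000 s
data = 48.0 GB = 384000.0000 Mb
rate = 384000.0000 / 6360.0000 = 60.3774 Mbps

60.3774 Mbps


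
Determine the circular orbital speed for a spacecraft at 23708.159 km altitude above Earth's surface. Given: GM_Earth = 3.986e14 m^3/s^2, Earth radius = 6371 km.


r = R_E + alt = 6371.0 + 23708.159 = 30079.1590 km = 3.0079159e+07 m
v = sqrt(mu/r) = sqrt(3.986e14 / 3.0079159e+07) = 3640.2885 m/s = 3.6403 km/s

3.6403 km/s


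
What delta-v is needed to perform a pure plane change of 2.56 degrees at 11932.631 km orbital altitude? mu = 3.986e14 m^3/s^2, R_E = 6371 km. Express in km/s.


r = 18303.6310 km = 1.8303631e+07 m
V = sqrt(mu/r) = 4666.5940 m/s
di = 2.56 deg = 0.04468043 rad
dV = 2*V*sin(di/2) = 2*4666.5940*sin(0.02234021)
dV = 208.4881 m/s = 0.2084881 km/s

0.2085 km/s


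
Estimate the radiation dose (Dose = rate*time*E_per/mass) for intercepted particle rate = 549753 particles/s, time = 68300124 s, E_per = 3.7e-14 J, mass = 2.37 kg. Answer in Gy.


Total energy deposited = rate * time * E_per
  = 549753 * 68300124 * 3.7e-14 = 1.3893 J
Dose = E_total / mass = 1.3893 / 2.37
Dose = 0.5861955 Gy

0.5862 Gy


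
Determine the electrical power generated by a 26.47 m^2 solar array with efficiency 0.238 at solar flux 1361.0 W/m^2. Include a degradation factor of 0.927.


P = area * eta * S * degradation
P = 26.47 * 0.238 * 1361.0 * 0.927
P = 7948.1995 W

7948.1995 W


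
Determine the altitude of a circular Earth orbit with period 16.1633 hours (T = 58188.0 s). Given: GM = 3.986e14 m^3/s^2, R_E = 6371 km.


T = 58188.0 s
r = (mu*T^2/(4*pi^2))^(1/3) = (3.986e14 * 58188.0^2 / (4*pi^2))^(1/3)
r = 3.2454989e+07 m = 32454.9895 km
alt = r - R_E = 32454.9895 - 6371 = 26083.9895 km

26083.9895 km


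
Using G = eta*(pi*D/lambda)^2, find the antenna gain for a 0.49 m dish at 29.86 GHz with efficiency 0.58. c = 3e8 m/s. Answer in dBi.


lambda = c/f = 3e8 / 2.986e+10 = 0.01004689 m
G = eta*(pi*D/lambda)^2 = 0.58*(pi*0.49/0.01004689)^2
G = 13616.2337 (linear)
G = 10*log10(13616.2337) = 41.3406 dBi

41.3406 dBi


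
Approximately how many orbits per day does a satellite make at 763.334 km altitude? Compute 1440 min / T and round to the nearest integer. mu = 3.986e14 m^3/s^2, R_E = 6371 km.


r = 7.134334e+06 m
T = 2*pi*sqrt(r^3/mu) = 5997.1012 s = 99.9517 min
revs/day = 1440 / 99.9517 = 14.4070
Rounded: 14 revolutions per day

14 revolutions per day


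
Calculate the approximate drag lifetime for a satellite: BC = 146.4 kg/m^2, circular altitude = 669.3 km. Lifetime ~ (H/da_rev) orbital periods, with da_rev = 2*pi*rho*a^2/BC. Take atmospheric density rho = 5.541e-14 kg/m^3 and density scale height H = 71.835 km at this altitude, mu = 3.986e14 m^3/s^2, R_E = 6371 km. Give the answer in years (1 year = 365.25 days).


a = R_E + alt = 7040.3000 km = 7.0403e+06 m
da_rev = 2*pi*rho*a^2/BC = 2*pi*5.541e-14*(7.0403e+06)^2/146.4 = 0.117871626 m per revolution
N = H/da_rev = 71835.0000 m / 0.117871626 m = 609434.2013 revolutions
P = 2*pi*sqrt(a^3/mu) = 5878.9257 s
lifetime = N*P = 609434.2013 * 5878.9257 = 3.5828184e+09 s = 41467.8052 days
years = 41467.8052 / 365.25 = 113.5327 years

113.5327 years


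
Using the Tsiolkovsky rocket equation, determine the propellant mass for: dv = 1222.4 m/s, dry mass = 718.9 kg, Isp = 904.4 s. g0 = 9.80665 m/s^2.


ve = Isp * g0 = 904.4 * 9.80665 = 8869.134260 m/s
mass ratio = exp(dv/ve) = exp(1222.4/8869.134260) = 1.14777617
m_prop = m_dry * (mr - 1) = 718.9 * (1.14777617 - 1)
m_prop = 106.2363 kg

106.2363 kg


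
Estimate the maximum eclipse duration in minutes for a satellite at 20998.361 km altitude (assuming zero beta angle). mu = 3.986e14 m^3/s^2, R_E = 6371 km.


r = 27369.3610 km
T = 751.0294 min
Eclipse fraction = arcsin(R_E/r)/pi = arcsin(6371.0000/27369.3610)/pi
= arcsin(0.2327785)/pi = 0.07478173
Eclipse duration = 0.07478173 * 751.0294 = 56.1633 min

56.1633 minutes


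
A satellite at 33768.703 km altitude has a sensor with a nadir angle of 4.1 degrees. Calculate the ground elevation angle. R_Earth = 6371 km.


r = R_E + alt = 40139.7030 km
Law of sines in the satellite / Earth-center / ground-point triangle:
  sin(nadir)/R_E = sin(90 + el)/r  =>  cos(el) = (r/R_E)*sin(nadir)
cos(el) = (40139.7030 / 6371.0000) * sin(4.1 deg) = 0.4504609
el = arccos(0.4504609) = 63.2267 deg
(Earth-central angle = 90 - nadir - el = 22.6733 deg)

63.2267 degrees


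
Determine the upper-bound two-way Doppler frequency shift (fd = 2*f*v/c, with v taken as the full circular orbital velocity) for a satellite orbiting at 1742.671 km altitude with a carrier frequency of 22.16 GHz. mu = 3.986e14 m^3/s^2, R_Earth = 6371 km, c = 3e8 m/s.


r = 8.113671e+06 m
v = sqrt(mu/r) = 7009.0628 m/s (worst-case radial velocity)
f = 22.16 GHz = 2.216e+10 Hz
fd = 2*f*v/c = 2*2.216e+10*7009.0628/3.0e+08
fd = 1.0354722e+06 Hz

1.0355e+06 Hz


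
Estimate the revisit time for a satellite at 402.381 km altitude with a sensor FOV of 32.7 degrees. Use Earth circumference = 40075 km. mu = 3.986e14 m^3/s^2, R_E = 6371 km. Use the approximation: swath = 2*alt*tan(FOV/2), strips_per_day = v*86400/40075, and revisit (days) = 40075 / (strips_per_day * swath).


swath = 2*402.381*tan(0.2853613) = 236.0914 km
v = sqrt(mu/r) = 7671.2457 m/s = 7.6712 km/s
strips/day = v*86400/40075 = 7.6712*86400/40075 = 16.5389
coverage/day = strips * swath = 16.5389 * 236.0914 = 3904.6876 km
revisit = 40075 / 3904.6876 = 10.2633 days

10.2633 days


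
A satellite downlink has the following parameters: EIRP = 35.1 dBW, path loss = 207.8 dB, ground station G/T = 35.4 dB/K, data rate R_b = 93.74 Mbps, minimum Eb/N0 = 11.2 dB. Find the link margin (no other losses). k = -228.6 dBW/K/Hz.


C/N0 = EIRP - FSPL + G/T - k = 35.1 - 207.8 + 35.4 - (-228.6)
C/N0 = 91.3000 dB-Hz
R_b = 93.74 Mbps = 9.374e+07 bps -> 10*log10(R_b) = 79.7192 dB-Hz
Eb/N0 = C/N0 - 10*log10(R_b) = 91.3000 - 79.7192 = 11.5808 dB
Margin = Eb/N0 - Eb/N0_req = 11.5808 - 11.2 = 0.3807505 dB (link closes)

0.3808 dB


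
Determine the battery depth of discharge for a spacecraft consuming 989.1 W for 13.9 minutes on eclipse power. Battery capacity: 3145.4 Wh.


E_used = P * t / 60 = 989.1 * 13.9 / 60 = 229.1415 Wh
DOD = E_used / E_total * 100 = 229.1415 / 3145.4 * 100
DOD = 7.2850 %

7.2850 %


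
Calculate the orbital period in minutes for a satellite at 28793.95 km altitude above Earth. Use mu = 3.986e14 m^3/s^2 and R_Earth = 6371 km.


r = 35164.9500 km = 3.516495e+07 m
T = 2*pi*sqrt(r^3/mu) = 2*pi*sqrt(4.3484053e+22 / 3.986e14)
T = 65626.0443 s = 1093.7674 min

1093.7674 minutes


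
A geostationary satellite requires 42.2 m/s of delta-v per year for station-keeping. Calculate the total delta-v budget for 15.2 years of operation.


dV = rate * years = 42.2 * 15.2
dV = 641.4400 m/s

641.4400 m/s


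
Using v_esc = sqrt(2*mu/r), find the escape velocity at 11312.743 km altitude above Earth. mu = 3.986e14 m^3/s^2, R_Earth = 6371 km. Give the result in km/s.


r = 6371.0 + 11312.743 = 17683.7430 km = 1.7683743e+07 m
v_esc = sqrt(2*mu/r) = sqrt(2*3.986e14 / 1.7683743e+07)
v_esc = 6714.2352 m/s = 6.7142 km/s

6.7142 km/s


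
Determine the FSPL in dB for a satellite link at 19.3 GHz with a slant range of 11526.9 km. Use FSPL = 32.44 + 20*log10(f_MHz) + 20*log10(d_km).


f = 19.3 GHz = 19300.0000 MHz
d = 11526.9 km
FSPL = 32.44 + 20*log10(19300.0000) + 20*log10(11526.9)
FSPL = 32.44 + 85.7111 + 81.2343
FSPL = 199.3854 dB

199.3854 dB


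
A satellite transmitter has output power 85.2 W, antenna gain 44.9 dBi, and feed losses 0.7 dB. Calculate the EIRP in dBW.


Pt = 85.2 W = 19.3044 dBW
EIRP = Pt_dBW + Gt - losses = 19.3044 + 44.9 - 0.7 = 63.5044 dBW

63.5044 dBW


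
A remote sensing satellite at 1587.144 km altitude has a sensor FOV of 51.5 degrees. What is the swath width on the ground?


FOV = 51.5 deg = 0.8988446 rad
swath = 2 * alt * tan(FOV/2) = 2 * 1587.144 * tan(0.4494223)
swath = 2 * 1587.144 * 0.4823427
swath = 1531.0948 km

1531.0948 km


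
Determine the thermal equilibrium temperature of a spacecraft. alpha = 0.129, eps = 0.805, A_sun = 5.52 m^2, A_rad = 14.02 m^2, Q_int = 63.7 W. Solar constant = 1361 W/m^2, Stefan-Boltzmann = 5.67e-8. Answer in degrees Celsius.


Numerator = alpha*S*A_sun + Q_int = 0.129*1361*5.52 + 63.7 = 1032.8409 W
Denominator = eps*sigma*A_rad = 0.805*5.67e-8*14.02 = 6.3992187e-07 W/K^4
T^4 = 1.6140109e+09 K^4
T = 200.4364 K = -72.7136 C

-72.7136 degrees Celsius


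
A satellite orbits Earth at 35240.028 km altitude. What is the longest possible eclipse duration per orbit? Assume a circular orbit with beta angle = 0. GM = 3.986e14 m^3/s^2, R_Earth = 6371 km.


r = 41611.0280 km
T = 1407.9027 min
Eclipse fraction = arcsin(R_E/r)/pi = arcsin(6371.0000/41611.0280)/pi
= arcsin(0.1531085)/pi = 0.04892838
Eclipse duration = 0.04892838 * 1407.9027 = 68.8864 min

68.8864 minutes


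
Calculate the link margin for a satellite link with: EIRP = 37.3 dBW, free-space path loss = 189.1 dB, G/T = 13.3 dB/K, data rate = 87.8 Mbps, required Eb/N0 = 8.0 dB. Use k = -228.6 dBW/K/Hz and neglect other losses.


C/N0 = EIRP - FSPL + G/T - k = 37.3 - 189.1 + 13.3 - (-228.6)
C/N0 = 90.1000 dB-Hz
R_b = 87.8 Mbps = 8.78e+07 bps -> 10*log10(R_b) = 79.4349 dB-Hz
Eb/N0 = C/N0 - 10*log10(R_b) = 90.1000 - 79.4349 = 10.6651 dB
Margin = Eb/N0 - Eb/N0_req = 10.6651 - 8.0 = 2.6651 dB (link closes)

2.6651 dB


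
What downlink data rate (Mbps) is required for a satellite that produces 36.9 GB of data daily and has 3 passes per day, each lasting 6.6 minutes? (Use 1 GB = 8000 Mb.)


total contact time = 3 * 6.6 * 60 = 1188.0000 s
data = 36.9 GB = 295200.0000 Mb
rate = 295200.0000 / 1188.0000 = 248.4848 Mbps

248.4848 Mbps


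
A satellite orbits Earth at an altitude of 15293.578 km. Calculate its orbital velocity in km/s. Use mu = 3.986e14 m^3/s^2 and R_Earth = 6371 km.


r = R_E + alt = 6371.0 + 15293.578 = 21664.5780 km = 2.1664578e+07 m
v = sqrt(mu/r) = sqrt(3.986e14 / 2.1664578e+07) = 4289.3702 m/s = 4.2894 km/s

4.2894 km/s


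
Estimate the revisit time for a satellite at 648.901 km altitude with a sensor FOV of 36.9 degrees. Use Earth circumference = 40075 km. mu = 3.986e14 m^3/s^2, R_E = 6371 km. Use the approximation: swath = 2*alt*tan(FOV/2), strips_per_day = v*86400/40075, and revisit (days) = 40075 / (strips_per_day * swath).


swath = 2*648.901*tan(0.3220132) = 432.9795 km
v = sqrt(mu/r) = 7535.3452 m/s = 7.5353 km/s
strips/day = v*86400/40075 = 7.5353*86400/40075 = 16.2459
coverage/day = strips * swath = 16.2459 * 432.9795 = 7034.1351 km
revisit = 40075 / 7034.1351 = 5.6972 days

5.6972 days


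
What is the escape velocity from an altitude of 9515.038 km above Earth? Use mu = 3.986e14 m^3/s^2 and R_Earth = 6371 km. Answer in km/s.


r = 6371.0 + 9515.038 = 15886.0380 km = 1.5886038e+07 m
v_esc = sqrt(2*mu/r) = sqrt(2*3.986e14 / 1.5886038e+07)
v_esc = 7083.9559 m/s = 7.0840 km/s

7.0840 km/s


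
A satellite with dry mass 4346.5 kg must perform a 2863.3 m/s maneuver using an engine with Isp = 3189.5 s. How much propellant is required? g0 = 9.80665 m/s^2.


ve = Isp * g0 = 3189.5 * 9.80665 = 31278.310175 m/s
mass ratio = exp(dv/ve) = exp(2863.3/31278.310175) = 1.09586354
m_prop = m_dry * (mr - 1) = 4346.5 * (1.09586354 - 1)
m_prop = 416.6709 kg

416.6709 kg


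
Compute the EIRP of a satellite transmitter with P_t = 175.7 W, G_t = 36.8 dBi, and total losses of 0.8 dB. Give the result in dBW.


Pt = 175.7 W = 22.4477 dBW
EIRP = Pt_dBW + Gt - losses = 22.4477 + 36.8 - 0.8 = 58.4477 dBW

58.4477 dBW


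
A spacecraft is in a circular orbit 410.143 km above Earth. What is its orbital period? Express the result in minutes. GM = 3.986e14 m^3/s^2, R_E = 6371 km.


r = 6781.1430 km = 6.781143e+06 m
T = 2*pi*sqrt(r^3/mu) = 2*pi*sqrt(3.118234e+20 / 3.986e14)
T = 5557.3222 s = 92.6220 min

92.6220 minutes


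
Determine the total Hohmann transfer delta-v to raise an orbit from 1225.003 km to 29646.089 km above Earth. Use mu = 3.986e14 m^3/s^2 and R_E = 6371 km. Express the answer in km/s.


r1 = 7596.0030 km = 7.596003e+06 m
r2 = 36017.0890 km = 3.6017089e+07 m
dv1 = sqrt(mu/r1)*(sqrt(2*r2/(r1+r2)) - 1) = 2065.7664 m/s
dv2 = sqrt(mu/r2)*(1 - sqrt(2*r1/(r1+r2))) = 1363.2842 m/s
total dv = |dv1| + |dv2| = 2065.7664 + 1363.2842 = 3429.0506 m/s = 3.4291 km/s

3.4291 km/s


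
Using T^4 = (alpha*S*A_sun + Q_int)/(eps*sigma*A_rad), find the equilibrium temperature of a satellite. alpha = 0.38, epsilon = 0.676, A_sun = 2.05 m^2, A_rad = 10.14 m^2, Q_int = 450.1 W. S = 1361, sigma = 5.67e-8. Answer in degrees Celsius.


Numerator = alpha*S*A_sun + Q_int = 0.38*1361*2.05 + 450.1 = 1510.3190 W
Denominator = eps*sigma*A_rad = 0.676*5.67e-8*10.14 = 3.8865809e-07 W/K^4
T^4 = 3.8859837e+09 K^4
T = 249.6751 K = -23.4749 C

-23.4749 degrees Celsius


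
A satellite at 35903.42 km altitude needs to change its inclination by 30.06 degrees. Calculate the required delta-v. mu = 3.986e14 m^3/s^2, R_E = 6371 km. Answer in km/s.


r = 42274.4200 km = 4.227442e+07 m
V = sqrt(mu/r) = 3070.6465 m/s
di = 30.06 deg = 0.524646 rad
dV = 2*V*sin(di/2) = 2*3070.6465*sin(0.262323)
dV = 1592.5894 m/s = 1.5926 km/s

1.5926 km/s


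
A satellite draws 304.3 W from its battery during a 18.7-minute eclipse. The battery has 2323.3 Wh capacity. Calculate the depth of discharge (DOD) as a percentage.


E_used = P * t / 60 = 304.3 * 18.7 / 60 = 94.8402 Wh
DOD = E_used / E_total * 100 = 94.8402 / 2323.3 * 100
DOD = 4.0821 %

4.0821 %


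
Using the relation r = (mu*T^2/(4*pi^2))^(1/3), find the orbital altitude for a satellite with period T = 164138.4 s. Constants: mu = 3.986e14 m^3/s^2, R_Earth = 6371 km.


T = 164138.4 s
r = (mu*T^2/(4*pi^2))^(1/3) = (3.986e14 * 164138.4^2 / (4*pi^2))^(1/3)
r = 6.479368e+07 m = 64793.6804 km
alt = r - R_E = 64793.6804 - 6371 = 58422.6804 km

58422.6804 km


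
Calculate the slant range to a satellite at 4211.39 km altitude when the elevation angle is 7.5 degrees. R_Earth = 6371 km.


h = 4211.39 km, el = 7.5 deg
d = -R_E*sin(el) + sqrt((R_E*sin(el))^2 + 2*R_E*h + h^2)
d = -6371.0000*sin(0.1308997) + sqrt((6371.0000*0.1305262)^2 + 2*6371.0000*4211.39 + 4211.39^2)
d = 7658.9339 km

7658.9339 km


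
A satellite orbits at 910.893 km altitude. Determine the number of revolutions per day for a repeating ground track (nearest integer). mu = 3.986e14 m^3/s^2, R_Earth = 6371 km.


r = 7.281893e+06 m
T = 2*pi*sqrt(r^3/mu) = 6184.1165 s = 103.0686 min
revs/day = 1440 / 103.0686 = 13.9713
Rounded: 14 revolutions per day

14 revolutions per day


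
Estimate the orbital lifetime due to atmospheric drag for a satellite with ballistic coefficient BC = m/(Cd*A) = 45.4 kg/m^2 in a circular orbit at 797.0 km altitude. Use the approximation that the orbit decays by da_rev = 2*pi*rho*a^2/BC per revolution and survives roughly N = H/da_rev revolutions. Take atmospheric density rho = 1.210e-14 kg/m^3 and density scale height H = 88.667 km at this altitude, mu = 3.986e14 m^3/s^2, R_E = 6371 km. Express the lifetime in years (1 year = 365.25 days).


a = R_E + alt = 7168.0000 km = 7.168e+06 m
da_rev = 2*pi*rho*a^2/BC = 2*pi*1.210e-14*(7.168e+06)^2/45.4 = 0.0860409861 m per revolution
N = H/da_rev = 88667.0000 m / 0.0860409861 m = 1.0305205e+06 revolutions
P = 2*pi*sqrt(a^3/mu) = 6039.6006 s
lifetime = N*P = 1.0305205e+06 * 6039.6006 = 6.2239322e+09 s = 72036.2521 days
years = 72036.2521 / 365.25 = 197.2245 years

197.2245 years


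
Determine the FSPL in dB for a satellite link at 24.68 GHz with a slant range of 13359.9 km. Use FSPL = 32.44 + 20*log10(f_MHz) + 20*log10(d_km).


f = 24.68 GHz = 24680.0000 MHz
d = 13359.9 km
FSPL = 32.44 + 20*log10(24680.0000) + 20*log10(13359.9)
FSPL = 32.44 + 87.8469 + 82.5161
FSPL = 202.8030 dB

202.8030 dB


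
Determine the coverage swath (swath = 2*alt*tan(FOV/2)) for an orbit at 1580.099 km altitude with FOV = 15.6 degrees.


FOV = 15.6 deg = 0.2722714 rad
swath = 2 * alt * tan(FOV/2) = 2 * 1580.099 * tan(0.1361357)
swath = 2 * 1580.099 * 0.136983
swath = 432.8933 km

432.8933 km


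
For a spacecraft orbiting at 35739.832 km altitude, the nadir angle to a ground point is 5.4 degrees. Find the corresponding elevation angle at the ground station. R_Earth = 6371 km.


r = R_E + alt = 42110.8320 km
Law of sines in the satellite / Earth-center / ground-point triangle:
  sin(nadir)/R_E = sin(90 + el)/r  =>  cos(el) = (r/R_E)*sin(nadir)
cos(el) = (42110.8320 / 6371.0000) * sin(5.4 deg) = 0.6220341
el = arccos(0.6220341) = 51.5352 deg
(Earth-central angle = 90 - nadir - el = 33.0648 deg)

51.5352 degrees


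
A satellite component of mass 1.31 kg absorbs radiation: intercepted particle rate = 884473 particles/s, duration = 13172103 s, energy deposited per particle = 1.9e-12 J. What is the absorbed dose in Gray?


Total energy deposited = rate * time * E_per
  = 884473 * 13172103 * 1.9e-12 = 22.1357 J
Dose = E_total / mass = 22.1357 / 1.31
Dose = 16.8975 Gy

16.8975 Gy


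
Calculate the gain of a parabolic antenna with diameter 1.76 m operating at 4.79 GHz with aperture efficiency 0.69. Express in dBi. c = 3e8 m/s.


lambda = c/f = 3e8 / 4.79e+09 = 0.06263048 m
G = eta*(pi*D/lambda)^2 = 0.69*(pi*1.76/0.06263048)^2
G = 5377.7758 (linear)
G = 10*log10(5377.7758) = 37.3060 dBi

37.3060 dBi


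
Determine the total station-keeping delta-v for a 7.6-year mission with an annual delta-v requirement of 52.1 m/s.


dV = rate * years = 52.1 * 7.6
dV = 395.9600 m/s

395.9600 m/s


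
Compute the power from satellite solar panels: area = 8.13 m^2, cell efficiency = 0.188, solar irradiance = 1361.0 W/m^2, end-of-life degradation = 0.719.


P = area * eta * S * degradation
P = 8.13 * 0.188 * 1361.0 * 0.719
P = 1495.6687 W

1495.6687 W


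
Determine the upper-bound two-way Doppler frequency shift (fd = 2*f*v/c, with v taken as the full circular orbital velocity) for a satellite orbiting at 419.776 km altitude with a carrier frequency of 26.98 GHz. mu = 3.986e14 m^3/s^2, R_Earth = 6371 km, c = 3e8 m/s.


r = 6.790776e+06 m
v = sqrt(mu/r) = 7661.4142 m/s (worst-case radial velocity)
f = 26.98 GHz = 2.698e+10 Hz
fd = 2*f*v/c = 2*2.698e+10*7661.4142/3.0e+08
fd = 1.378033e+06 Hz

1.3780e+06 Hz


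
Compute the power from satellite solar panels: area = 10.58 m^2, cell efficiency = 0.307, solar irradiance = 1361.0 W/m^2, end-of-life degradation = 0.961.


P = area * eta * S * degradation
P = 10.58 * 0.307 * 1361.0 * 0.961
P = 4248.2059 W

4248.2059 W


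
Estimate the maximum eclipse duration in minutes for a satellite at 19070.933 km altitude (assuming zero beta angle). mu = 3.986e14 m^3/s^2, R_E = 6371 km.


r = 25441.9330 km
T = 673.1086 min
Eclipse fraction = arcsin(R_E/r)/pi = arcsin(6371.0000/25441.9330)/pi
= arcsin(0.2504134)/pi = 0.08056652
Eclipse duration = 0.08056652 * 673.1086 = 54.2300 min

54.2300 minutes


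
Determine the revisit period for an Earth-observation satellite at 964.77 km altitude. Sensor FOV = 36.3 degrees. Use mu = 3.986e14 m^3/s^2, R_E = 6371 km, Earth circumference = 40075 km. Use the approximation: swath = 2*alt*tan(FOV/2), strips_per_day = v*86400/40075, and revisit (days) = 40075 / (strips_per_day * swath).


swath = 2*964.77*tan(0.3167773) = 632.5351 km
v = sqrt(mu/r) = 7371.3290 m/s = 7.3713 km/s
strips/day = v*86400/40075 = 7.3713*86400/40075 = 15.8923
coverage/day = strips * swath = 15.8923 * 632.5351 = 10052.4210 km
revisit = 40075 / 10052.4210 = 3.9866 days

3.9866 days
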